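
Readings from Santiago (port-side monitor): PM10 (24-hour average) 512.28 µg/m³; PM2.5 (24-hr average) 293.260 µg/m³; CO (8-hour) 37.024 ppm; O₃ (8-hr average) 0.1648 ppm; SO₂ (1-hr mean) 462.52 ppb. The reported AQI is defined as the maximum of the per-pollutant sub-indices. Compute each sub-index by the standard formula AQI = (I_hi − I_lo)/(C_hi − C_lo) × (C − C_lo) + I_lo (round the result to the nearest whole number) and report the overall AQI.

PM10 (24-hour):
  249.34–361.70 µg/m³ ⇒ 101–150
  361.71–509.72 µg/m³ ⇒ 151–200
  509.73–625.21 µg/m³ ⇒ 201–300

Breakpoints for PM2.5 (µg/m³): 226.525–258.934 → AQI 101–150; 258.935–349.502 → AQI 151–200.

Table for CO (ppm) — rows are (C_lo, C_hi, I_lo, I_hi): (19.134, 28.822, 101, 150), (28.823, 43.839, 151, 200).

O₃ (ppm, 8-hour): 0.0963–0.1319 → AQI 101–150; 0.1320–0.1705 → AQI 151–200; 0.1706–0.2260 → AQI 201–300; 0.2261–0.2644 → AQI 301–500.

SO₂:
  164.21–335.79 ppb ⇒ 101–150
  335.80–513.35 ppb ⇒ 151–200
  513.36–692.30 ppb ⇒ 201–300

PM10: 512.28 lies in 509.73–625.21, so I_lo=201, I_hi=300, C_lo=509.73, C_hi=625.21.
(300−201)/(625.21−509.73) × (512.28−509.73) + 201 = 99/115.48 × 2.55 + 201 ≈ 203.19 → 203.
PM2.5: 293.260 lies in 258.935–349.502, so I_lo=151, I_hi=200, C_lo=258.935, C_hi=349.502.
(200−151)/(349.502−258.935) × (293.260−258.935) + 151 = 49/90.567 × 34.325 + 151 ≈ 169.57 → 170.
CO: 37.024 ∈ [28.823, 43.839] ↔ index [151, 200].
151 + (37.024−28.823)·(200−151)/(43.839−28.823) = 151 + 8.201·49/15.016 ≈ 177.76, so AQI = 178.
O₃: row 0.1320–0.1705 (AQI 151–200). (200−151)·(0.1648−0.1320)/(0.1705−0.1320) + 151 = 49·0.0328/0.0385 + 151 ≈ 192.75 → 193.
SO₂ 462.52: bracket 335.80–513.35 → index 151–200; slope 49/177.55, offset 126.72.
AQI = 151 + 49/177.55·126.72 ≈ 185.97 ⇒ 186.
Sub-indices: PM10→203, PM2.5→170, CO→178, O₃→193, SO₂→186. Overall AQI = max = 203; dominant pollutant is PM10.

203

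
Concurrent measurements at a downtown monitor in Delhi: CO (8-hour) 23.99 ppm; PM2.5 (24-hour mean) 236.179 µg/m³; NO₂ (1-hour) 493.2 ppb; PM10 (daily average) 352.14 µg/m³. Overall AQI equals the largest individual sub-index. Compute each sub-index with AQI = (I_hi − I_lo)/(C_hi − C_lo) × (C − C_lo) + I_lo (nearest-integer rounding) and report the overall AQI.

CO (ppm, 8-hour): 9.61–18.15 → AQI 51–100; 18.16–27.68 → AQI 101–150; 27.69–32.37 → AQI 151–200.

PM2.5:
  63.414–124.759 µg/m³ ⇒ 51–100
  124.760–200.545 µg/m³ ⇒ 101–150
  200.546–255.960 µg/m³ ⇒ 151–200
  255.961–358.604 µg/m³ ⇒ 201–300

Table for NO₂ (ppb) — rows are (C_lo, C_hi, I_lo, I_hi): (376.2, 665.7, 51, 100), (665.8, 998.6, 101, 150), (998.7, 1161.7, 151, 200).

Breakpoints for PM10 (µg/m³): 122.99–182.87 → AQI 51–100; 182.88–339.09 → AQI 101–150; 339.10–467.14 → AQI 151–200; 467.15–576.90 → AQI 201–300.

183

CO: row 18.16–27.68 (AQI 101–150). (150−101)·(23.99−18.16)/(27.68−18.16) + 101 = 49·5.83/9.52 + 101 ≈ 131.01 → 131.
PM2.5: 236.179 lies in 200.546–255.960, so I_lo=151, I_hi=200, C_lo=200.546, C_hi=255.960.
(200−151)/(255.960−200.546) × (236.179−200.546) + 151 = 49/55.414 × 35.633 + 151 ≈ 182.51 → 183.
NO₂: 493.2 lies in 376.2–665.7, so I_lo=51, I_hi=100, C_lo=376.2, C_hi=665.7.
(100−51)/(665.7−376.2) × (493.2−376.2) + 51 = 49/289.5 × 117.0 + 51 ≈ 70.80 → 71.
PM10: 352.14 ∈ [339.10, 467.14] ↔ index [151, 200].
151 + (352.14−339.10)·(200−151)/(467.14−339.10) = 151 + 13.04·49/128.04 ≈ 155.99, so AQI = 156.
Sub-indices: CO→131, PM2.5→183, NO₂→71, PM10→156. Overall AQI = max = 183; dominant pollutant is PM2.5.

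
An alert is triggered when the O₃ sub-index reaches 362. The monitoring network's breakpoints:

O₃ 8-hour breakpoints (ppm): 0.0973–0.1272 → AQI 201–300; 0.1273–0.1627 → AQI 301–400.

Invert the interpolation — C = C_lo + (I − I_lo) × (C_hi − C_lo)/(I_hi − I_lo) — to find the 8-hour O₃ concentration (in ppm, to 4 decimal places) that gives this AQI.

AQI 362 lies in the 301–400 band, which corresponds to 0.1273–0.1627 ppm.
C = 0.1273 + (362−301)×(0.1627−0.1273)/(400−301) = 0.1273 + 61×0.0354/99 ≈ 0.149112 ppm → 0.1491 ppm to 4 dp.

0.1491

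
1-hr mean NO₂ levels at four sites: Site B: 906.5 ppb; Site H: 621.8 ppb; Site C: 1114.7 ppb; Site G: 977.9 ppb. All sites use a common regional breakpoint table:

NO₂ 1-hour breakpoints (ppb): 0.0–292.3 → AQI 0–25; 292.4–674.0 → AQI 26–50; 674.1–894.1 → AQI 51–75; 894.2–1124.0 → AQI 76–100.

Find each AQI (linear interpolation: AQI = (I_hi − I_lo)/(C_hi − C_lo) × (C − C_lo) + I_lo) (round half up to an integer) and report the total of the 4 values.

Site B: 906.5 lies in 894.2–1124.0, so I_lo=76, I_hi=100, C_lo=894.2, C_hi=1124.0.
(100−76)/(1124.0−894.2) × (906.5−894.2) + 76 = 24/229.8 × 12.3 + 76 ≈ 77.28 → 77.
Site H 621.8: bracket 292.4–674.0 → index 26–50; slope 24/381.6, offset 329.4.
AQI = 26 + 24/381.6·329.4 ≈ 46.72 ⇒ 47.
Site C: 1114.7 ∈ [894.2, 1124.0] ↔ index [76, 100].
76 + (1114.7−894.2)·(100−76)/(1124.0−894.2) = 76 + 220.5·24/229.8 ≈ 99.03, so AQI = 99.
Site G 977.9: bracket 894.2–1124.0 → index 76–100; slope 24/229.8, offset 83.7.
AQI = 76 + 24/229.8·83.7 ≈ 84.74 ⇒ 85.
AQIs: Site B=77, Site H=47, Site C=99, Site G=85. Sum = 77 + 47 + 99 + 85 = 308.

308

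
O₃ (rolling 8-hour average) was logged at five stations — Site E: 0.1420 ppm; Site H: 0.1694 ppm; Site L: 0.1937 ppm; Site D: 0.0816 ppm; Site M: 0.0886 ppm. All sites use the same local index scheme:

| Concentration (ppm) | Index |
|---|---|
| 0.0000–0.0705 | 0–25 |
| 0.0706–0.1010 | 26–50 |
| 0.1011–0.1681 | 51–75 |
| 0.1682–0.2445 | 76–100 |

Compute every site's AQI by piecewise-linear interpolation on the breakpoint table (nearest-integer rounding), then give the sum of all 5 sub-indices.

Site E: 0.1420 lies in 0.1011–0.1681, so I_lo=51, I_hi=75, C_lo=0.1011, C_hi=0.1681.
(75−51)/(0.1681−0.1011) × (0.1420−0.1011) + 51 = 24/0.0670 × 0.0409 + 51 ≈ 65.65 → 66.
Site H: row 0.1682–0.2445 (AQI 76–100). (100−76)·(0.1694−0.1682)/(0.2445−0.1682) + 76 = 24·0.0012/0.0763 + 76 ≈ 76.38 → 76.
Site L 0.1937: bracket 0.1682–0.2445 → index 76–100; slope 24/0.0763, offset 0.0255.
AQI = 76 + 24/0.0763·0.0255 ≈ 84.02 ⇒ 84.
Site D: row 0.0706–0.1010 (AQI 26–50). (50−26)·(0.0816−0.0706)/(0.1010−0.0706) + 26 = 24·0.0110/0.0304 + 26 ≈ 34.68 → 35.
Site M: row 0.0706–0.1010 (AQI 26–50). (50−26)·(0.0886−0.0706)/(0.1010−0.0706) + 26 = 24·0.0180/0.0304 + 26 ≈ 40.21 → 40.
AQIs: Site E=66, Site H=76, Site L=84, Site D=35, Site M=40. Sum = 66 + 76 + 84 + 35 + 40 = 301.

301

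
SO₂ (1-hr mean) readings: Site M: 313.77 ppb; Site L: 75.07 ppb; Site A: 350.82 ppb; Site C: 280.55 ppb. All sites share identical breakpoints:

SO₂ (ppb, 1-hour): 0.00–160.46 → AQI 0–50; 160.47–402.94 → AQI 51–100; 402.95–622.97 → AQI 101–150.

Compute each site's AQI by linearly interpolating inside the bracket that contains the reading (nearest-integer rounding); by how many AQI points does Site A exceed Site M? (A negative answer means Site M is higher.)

Site M: row 160.47–402.94 (AQI 51–100). (100−51)·(313.77−160.47)/(402.94−160.47) + 51 = 49·153.30/242.47 + 51 ≈ 81.98 → 82.
Site L: 75.07 lies in 0.00–160.46, so I_lo=0, I_hi=50, C_lo=0.00, C_hi=160.46.
(50−0)/(160.46−0.00) × (75.07−0.00) + 0 = 50/160.46 × 75.07 + 0 ≈ 23.39 → 23.
Site A: 350.82 lies in 160.47–402.94, so I_lo=51, I_hi=100, C_lo=160.47, C_hi=402.94.
(100−51)/(402.94−160.47) × (350.82−160.47) + 51 = 49/242.47 × 190.35 + 51 ≈ 89.47 → 89.
Site C 280.55: bracket 160.47–402.94 → index 51–100; slope 49/242.47, offset 120.08.
AQI = 51 + 49/242.47·120.08 ≈ 75.27 ⇒ 75.
AQIs: Site M=82, Site L=23, Site A=89, Site C=75. Site A (89) − Site M (82) = 7.

7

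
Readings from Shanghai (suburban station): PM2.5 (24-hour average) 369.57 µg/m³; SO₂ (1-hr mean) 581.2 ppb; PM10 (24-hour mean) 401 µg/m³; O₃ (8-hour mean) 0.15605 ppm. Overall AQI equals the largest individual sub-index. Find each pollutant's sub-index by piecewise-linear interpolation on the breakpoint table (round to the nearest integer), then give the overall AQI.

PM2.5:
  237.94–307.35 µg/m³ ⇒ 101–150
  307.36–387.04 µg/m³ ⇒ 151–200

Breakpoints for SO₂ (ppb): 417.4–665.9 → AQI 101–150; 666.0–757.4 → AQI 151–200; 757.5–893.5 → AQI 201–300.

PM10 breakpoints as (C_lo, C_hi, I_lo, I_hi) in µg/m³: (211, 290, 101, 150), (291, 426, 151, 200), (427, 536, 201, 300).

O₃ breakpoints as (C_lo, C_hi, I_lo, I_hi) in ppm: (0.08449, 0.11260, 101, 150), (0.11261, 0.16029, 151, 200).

196

PM2.5: row 307.36–387.04 (AQI 151–200). (200−151)·(369.57−307.36)/(387.04−307.36) + 151 = 49·62.21/79.68 + 151 ≈ 189.26 → 189.
SO₂: 581.2 ∈ [417.4, 665.9] ↔ index [101, 150].
101 + (581.2−417.4)·(150−101)/(665.9−417.4) = 101 + 163.8·49/248.5 ≈ 133.30, so AQI = 133.
PM10: row 291–426 (AQI 151–200). (200−151)·(401−291)/(426−291) + 151 = 49·110/135 + 151 ≈ 190.93 → 191.
O₃: 0.15605 ∈ [0.11261, 0.16029] ↔ index [151, 200].
151 + (0.15605−0.11261)·(200−151)/(0.16029−0.11261) = 151 + 0.04344·49/0.04768 ≈ 195.64, so AQI = 196.
Sub-indices: PM2.5→189, SO₂→133, PM10→191, O₃→196. Overall AQI = max = 196; dominant pollutant is O₃.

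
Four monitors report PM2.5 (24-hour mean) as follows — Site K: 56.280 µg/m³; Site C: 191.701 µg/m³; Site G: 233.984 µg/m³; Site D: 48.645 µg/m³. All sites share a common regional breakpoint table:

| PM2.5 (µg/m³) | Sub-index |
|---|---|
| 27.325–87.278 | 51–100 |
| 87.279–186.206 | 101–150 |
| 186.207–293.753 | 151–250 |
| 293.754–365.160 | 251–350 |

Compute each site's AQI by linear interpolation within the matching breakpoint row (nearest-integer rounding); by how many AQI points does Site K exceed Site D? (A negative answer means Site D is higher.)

7

Site K 56.280: bracket 27.325–87.278 → index 51–100; slope 49/59.953, offset 28.955.
AQI = 51 + 49/59.953·28.955 ≈ 74.67 ⇒ 75.
Site C 191.701: bracket 186.207–293.753 → index 151–250; slope 99/107.546, offset 5.494.
AQI = 151 + 99/107.546·5.494 ≈ 156.06 ⇒ 156.
Site G: 233.984 lies in 186.207–293.753, so I_lo=151, I_hi=250, C_lo=186.207, C_hi=293.753.
(250−151)/(293.753−186.207) × (233.984−186.207) + 151 = 99/107.546 × 47.777 + 151 ≈ 194.98 → 195.
Site D 48.645: bracket 27.325–87.278 → index 51–100; slope 49/59.953, offset 21.320.
AQI = 51 + 49/59.953·21.320 ≈ 68.42 ⇒ 68.
AQIs: Site K=75, Site C=156, Site G=195, Site D=68. Site K (75) − Site D (68) = 7.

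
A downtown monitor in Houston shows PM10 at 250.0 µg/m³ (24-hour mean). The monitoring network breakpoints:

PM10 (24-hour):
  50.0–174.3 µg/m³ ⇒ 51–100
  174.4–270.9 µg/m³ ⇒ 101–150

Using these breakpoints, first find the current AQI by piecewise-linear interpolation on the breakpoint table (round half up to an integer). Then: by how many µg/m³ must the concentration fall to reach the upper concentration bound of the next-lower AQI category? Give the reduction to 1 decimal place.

75.7

PM10 250.0: bracket 174.4–270.9 → index 101–150; slope 49/96.5, offset 75.6.
AQI = 101 + 49/96.5·75.6 ≈ 139.39 ⇒ 139.
Current AQI 139 is in the Unhealthy for Sensitive Groups range (101–150). The next-lower category tops out at AQI 100, whose upper concentration bound is 174.3 µg/m³.
Reduction needed = 250.0 − 174.3 = 75.7 µg/m³.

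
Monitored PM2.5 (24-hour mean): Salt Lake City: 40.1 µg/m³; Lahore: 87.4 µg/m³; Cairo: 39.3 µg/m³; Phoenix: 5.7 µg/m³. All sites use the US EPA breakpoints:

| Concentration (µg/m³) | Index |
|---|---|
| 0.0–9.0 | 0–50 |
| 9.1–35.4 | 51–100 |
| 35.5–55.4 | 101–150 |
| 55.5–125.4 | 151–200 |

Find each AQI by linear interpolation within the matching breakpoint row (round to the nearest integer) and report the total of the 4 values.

427

Salt Lake City: row 35.5–55.4 (AQI 101–150). (150−101)·(40.1−35.5)/(55.4−35.5) + 101 = 49·4.6/19.9 + 101 ≈ 112.33 → 112.
Lahore: row 55.5–125.4 (AQI 151–200). (200−151)·(87.4−55.5)/(125.4−55.5) + 151 = 49·31.9/69.9 + 151 ≈ 173.36 → 173.
Cairo: 39.3 lies in 35.5–55.4, so I_lo=101, I_hi=150, C_lo=35.5, C_hi=55.4.
(150−101)/(55.4−35.5) × (39.3−35.5) + 101 = 49/19.9 × 3.8 + 101 ≈ 110.36 → 110.
Phoenix: 5.7 lies in 0.0–9.0, so I_lo=0, I_hi=50, C_lo=0.0, C_hi=9.0.
(50−0)/(9.0−0.0) × (5.7−0.0) + 0 = 50/9.0 × 5.7 + 0 ≈ 31.67 → 32.
AQIs: Salt Lake City=112, Lahore=173, Cairo=110, Phoenix=32. Sum = 112 + 173 + 110 + 32 = 427.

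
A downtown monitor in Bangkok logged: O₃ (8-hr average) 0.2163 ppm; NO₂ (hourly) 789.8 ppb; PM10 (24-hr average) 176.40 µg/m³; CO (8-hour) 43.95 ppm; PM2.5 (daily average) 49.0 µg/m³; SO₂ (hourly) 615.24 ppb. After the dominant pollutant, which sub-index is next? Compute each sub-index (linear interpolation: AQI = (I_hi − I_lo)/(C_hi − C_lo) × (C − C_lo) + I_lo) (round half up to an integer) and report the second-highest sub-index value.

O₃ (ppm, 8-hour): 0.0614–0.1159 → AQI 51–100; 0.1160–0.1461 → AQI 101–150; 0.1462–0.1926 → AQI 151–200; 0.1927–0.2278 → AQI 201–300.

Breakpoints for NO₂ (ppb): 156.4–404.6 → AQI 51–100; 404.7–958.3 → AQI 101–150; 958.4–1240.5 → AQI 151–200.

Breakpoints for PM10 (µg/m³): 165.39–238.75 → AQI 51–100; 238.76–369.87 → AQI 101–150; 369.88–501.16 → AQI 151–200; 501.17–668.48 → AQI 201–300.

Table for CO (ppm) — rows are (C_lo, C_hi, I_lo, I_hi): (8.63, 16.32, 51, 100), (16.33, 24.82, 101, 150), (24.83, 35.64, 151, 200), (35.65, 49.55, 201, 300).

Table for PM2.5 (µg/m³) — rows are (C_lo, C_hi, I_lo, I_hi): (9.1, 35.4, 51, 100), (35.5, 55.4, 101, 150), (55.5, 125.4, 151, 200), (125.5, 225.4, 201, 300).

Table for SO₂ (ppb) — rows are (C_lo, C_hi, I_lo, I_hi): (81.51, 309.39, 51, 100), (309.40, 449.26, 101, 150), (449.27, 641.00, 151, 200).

260

O₃ 0.2163: bracket 0.1927–0.2278 → index 201–300; slope 99/0.0351, offset 0.0236.
AQI = 201 + 99/0.0351·0.0236 ≈ 267.56 ⇒ 268.
NO₂: 789.8 ∈ [404.7, 958.3] ↔ index [101, 150].
101 + (789.8−404.7)·(150−101)/(958.3−404.7) = 101 + 385.1·49/553.6 ≈ 135.09, so AQI = 135.
PM10 176.40: bracket 165.39–238.75 → index 51–100; slope 49/73.36, offset 11.01.
AQI = 51 + 49/73.36·11.01 ≈ 58.35 ⇒ 58.
CO: row 35.65–49.55 (AQI 201–300). (300−201)·(43.95−35.65)/(49.55−35.65) + 201 = 99·8.30/13.90 + 201 ≈ 260.12 → 260.
PM2.5: 49.0 lies in 35.5–55.4, so I_lo=101, I_hi=150, C_lo=35.5, C_hi=55.4.
(150−101)/(55.4−35.5) × (49.0−35.5) + 101 = 49/19.9 × 13.5 + 101 ≈ 134.24 → 134.
SO₂: 615.24 lies in 449.27–641.00, so I_lo=151, I_hi=200, C_lo=449.27, C_hi=641.00.
(200−151)/(641.00−449.27) × (615.24−449.27) + 151 = 49/191.73 × 165.97 + 151 ≈ 193.42 → 193.
Sub-indices: O₃→268, NO₂→135, PM10→58, CO→260, PM2.5→134, SO₂→193. Ranked high→low: 268, 260, 193, 135, 134, 58. Second-highest sub-index = 260.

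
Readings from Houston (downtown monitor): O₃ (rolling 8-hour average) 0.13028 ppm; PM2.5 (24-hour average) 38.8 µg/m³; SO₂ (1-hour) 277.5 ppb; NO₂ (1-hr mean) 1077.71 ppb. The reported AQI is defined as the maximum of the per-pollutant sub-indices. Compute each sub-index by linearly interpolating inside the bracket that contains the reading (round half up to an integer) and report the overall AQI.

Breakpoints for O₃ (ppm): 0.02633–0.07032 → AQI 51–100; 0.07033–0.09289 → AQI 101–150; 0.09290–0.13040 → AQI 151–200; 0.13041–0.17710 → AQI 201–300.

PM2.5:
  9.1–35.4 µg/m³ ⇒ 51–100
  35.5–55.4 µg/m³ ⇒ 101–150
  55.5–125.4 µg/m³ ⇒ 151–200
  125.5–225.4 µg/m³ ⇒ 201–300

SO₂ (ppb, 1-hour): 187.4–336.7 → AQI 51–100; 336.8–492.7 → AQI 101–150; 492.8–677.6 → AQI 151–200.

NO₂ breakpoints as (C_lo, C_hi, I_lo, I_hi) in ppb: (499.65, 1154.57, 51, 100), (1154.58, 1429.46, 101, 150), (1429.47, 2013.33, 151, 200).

O₃: 0.13028 lies in 0.09290–0.13040, so I_lo=151, I_hi=200, C_lo=0.09290, C_hi=0.13040.
(200−151)/(0.13040−0.09290) × (0.13028−0.09290) + 151 = 49/0.03750 × 0.03738 + 151 ≈ 199.84 → 200.
PM2.5: 38.8 ∈ [35.5, 55.4] ↔ index [101, 150].
101 + (38.8−35.5)·(150−101)/(55.4−35.5) = 101 + 3.3·49/19.9 ≈ 109.13, so AQI = 109.
SO₂ 277.5: bracket 187.4–336.7 → index 51–100; slope 49/149.3, offset 90.1.
AQI = 51 + 49/149.3·90.1 ≈ 80.57 ⇒ 81.
NO₂: 1077.71 lies in 499.65–1154.57, so I_lo=51, I_hi=100, C_lo=499.65, C_hi=1154.57.
(100−51)/(1154.57−499.65) × (1077.71−499.65) + 51 = 49/654.92 × 578.06 + 51 ≈ 94.25 → 94.
Sub-indices: O₃→200, PM2.5→109, SO₂→81, NO₂→94. Overall AQI = max = 200; dominant pollutant is O₃.

200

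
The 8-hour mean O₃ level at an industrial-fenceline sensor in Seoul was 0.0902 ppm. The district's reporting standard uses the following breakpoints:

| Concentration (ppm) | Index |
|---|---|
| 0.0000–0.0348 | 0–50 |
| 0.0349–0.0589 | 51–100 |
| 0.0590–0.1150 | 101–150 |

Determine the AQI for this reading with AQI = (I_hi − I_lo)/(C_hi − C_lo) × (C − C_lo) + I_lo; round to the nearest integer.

O₃ 0.0902: bracket 0.0590–0.1150 → index 101–150; slope 49/0.0560, offset 0.0312.
AQI = 101 + 49/0.0560·0.0312 ≈ 128.30 ⇒ 128.

128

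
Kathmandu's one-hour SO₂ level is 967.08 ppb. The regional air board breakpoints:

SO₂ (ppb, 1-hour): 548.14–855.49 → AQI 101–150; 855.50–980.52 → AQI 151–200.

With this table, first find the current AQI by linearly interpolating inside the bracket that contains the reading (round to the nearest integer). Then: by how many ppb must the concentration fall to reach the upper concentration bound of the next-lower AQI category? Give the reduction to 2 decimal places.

111.59

SO₂: 967.08 lies in 855.50–980.52, so I_lo=151, I_hi=200, C_lo=855.50, C_hi=980.52.
(200−151)/(980.52−855.50) × (967.08−855.50) + 151 = 49/125.02 × 111.58 + 151 ≈ 194.73 → 195.
Current AQI 195 is in the Unhealthy range (151–200). The next-lower category tops out at AQI 150, whose upper concentration bound is 855.49 ppb.
Reduction needed = 967.08 − 855.49 = 111.59 ppb.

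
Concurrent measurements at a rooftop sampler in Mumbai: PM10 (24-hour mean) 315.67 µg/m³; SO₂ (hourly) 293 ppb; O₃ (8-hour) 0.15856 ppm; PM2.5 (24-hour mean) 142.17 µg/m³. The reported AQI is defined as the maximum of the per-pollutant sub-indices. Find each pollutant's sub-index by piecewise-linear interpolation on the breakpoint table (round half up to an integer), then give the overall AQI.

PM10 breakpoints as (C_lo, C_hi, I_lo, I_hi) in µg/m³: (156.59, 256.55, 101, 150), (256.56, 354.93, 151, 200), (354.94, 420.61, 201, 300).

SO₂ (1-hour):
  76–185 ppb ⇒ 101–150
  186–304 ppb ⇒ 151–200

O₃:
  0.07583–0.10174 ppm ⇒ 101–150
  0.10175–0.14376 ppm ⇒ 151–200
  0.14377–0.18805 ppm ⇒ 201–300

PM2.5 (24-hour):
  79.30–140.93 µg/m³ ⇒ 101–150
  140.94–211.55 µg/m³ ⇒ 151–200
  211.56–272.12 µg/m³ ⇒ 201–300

PM10: 315.67 ∈ [256.56, 354.93] ↔ index [151, 200].
151 + (315.67−256.56)·(200−151)/(354.93−256.56) = 151 + 59.11·49/98.37 ≈ 180.44, so AQI = 180.
SO₂: row 186–304 (AQI 151–200). (200−151)·(293−186)/(304−186) + 151 = 49·107/118 + 151 ≈ 195.43 → 195.
O₃: 0.15856 lies in 0.14377–0.18805, so I_lo=201, I_hi=300, C_lo=0.14377, C_hi=0.18805.
(300−201)/(0.18805−0.14377) × (0.15856−0.14377) + 201 = 99/0.04428 × 0.01479 + 201 ≈ 234.07 → 234.
PM2.5: 142.17 lies in 140.94–211.55, so I_lo=151, I_hi=200, C_lo=140.94, C_hi=211.55.
(200−151)/(211.55−140.94) × (142.17−140.94) + 151 = 49/70.61 × 1.23 + 151 ≈ 151.85 → 152.
Sub-indices: PM10→180, SO₂→195, O₃→234, PM2.5→152. Overall AQI = max = 234; dominant pollutant is O₃.
AQI 234: Very Unhealthy.

234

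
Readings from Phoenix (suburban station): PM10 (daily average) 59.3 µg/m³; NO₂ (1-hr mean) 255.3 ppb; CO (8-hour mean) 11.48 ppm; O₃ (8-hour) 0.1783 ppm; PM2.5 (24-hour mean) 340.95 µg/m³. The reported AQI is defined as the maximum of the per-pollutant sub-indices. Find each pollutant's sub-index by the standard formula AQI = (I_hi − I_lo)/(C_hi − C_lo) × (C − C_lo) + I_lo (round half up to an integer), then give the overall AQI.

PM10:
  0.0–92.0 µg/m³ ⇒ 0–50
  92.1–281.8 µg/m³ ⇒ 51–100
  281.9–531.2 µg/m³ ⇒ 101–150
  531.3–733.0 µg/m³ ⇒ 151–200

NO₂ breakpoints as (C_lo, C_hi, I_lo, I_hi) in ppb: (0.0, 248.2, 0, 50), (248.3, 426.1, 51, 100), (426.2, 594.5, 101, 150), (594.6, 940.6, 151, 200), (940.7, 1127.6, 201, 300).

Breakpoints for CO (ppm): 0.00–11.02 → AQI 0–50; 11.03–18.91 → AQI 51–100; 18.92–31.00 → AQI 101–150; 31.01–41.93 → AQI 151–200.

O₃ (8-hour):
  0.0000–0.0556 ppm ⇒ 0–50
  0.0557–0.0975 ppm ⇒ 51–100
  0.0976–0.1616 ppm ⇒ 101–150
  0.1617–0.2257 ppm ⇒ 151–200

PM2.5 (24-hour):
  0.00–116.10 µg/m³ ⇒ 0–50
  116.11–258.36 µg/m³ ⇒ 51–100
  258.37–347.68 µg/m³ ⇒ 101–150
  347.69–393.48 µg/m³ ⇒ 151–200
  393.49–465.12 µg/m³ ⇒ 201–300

PM10 59.3: bracket 0.0–92.0 → index 0–50; slope 50/92.0, offset 59.3.
AQI = 0 + 50/92.0·59.3 ≈ 32.23 ⇒ 32.
NO₂: row 248.3–426.1 (AQI 51–100). (100−51)·(255.3−248.3)/(426.1−248.3) + 51 = 49·7.0/177.8 + 51 ≈ 52.93 → 53.
CO: 11.48 ∈ [11.03, 18.91] ↔ index [51, 100].
51 + (11.48−11.03)·(100−51)/(18.91−11.03) = 51 + 0.45·49/7.88 ≈ 53.80, so AQI = 54.
O₃ 0.1783: bracket 0.1617–0.2257 → index 151–200; slope 49/0.0640, offset 0.0166.
AQI = 151 + 49/0.0640·0.0166 ≈ 163.71 ⇒ 164.
PM2.5 340.95: bracket 258.37–347.68 → index 101–150; slope 49/89.31, offset 82.58.
AQI = 101 + 49/89.31·82.58 ≈ 146.31 ⇒ 146.
Sub-indices: PM10→32, NO₂→53, CO→54, O₃→164, PM2.5→146. Overall AQI = max = 164; dominant pollutant is O₃.

164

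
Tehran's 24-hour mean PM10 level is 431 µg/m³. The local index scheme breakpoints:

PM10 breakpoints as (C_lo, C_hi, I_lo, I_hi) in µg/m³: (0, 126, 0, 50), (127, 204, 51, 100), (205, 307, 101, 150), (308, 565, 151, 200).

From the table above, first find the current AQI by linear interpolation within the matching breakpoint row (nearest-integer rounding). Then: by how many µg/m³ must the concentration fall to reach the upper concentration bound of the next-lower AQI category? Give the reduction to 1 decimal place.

PM10: 431 ∈ [308, 565] ↔ index [151, 200].
151 + (431−308)·(200−151)/(565−308) = 151 + 123·49/257 ≈ 174.45, so AQI = 174.
Current AQI 174 is in the Unhealthy range (151–200). The next-lower category tops out at AQI 150, whose upper concentration bound is 307 µg/m³.
Reduction needed = 431 − 307 = 124.0 µg/m³.

124.0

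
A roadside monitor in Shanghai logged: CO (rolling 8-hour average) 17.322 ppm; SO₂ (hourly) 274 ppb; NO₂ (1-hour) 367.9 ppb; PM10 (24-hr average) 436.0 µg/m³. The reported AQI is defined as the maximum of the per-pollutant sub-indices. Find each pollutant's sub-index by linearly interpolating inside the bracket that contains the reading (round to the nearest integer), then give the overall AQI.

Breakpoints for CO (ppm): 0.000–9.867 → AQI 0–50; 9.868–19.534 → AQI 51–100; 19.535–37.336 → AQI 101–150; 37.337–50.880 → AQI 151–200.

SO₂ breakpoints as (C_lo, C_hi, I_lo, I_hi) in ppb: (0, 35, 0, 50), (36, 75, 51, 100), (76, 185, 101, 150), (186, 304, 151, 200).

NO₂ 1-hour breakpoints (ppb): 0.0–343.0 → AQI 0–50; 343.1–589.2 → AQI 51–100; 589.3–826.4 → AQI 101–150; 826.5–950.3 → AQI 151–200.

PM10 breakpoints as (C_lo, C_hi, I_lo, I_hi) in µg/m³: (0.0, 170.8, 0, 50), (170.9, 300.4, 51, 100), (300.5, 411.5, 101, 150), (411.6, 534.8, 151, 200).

CO 17.322: bracket 9.868–19.534 → index 51–100; slope 49/9.666, offset 7.454.
AQI = 51 + 49/9.666·7.454 ≈ 88.79 ⇒ 89.
SO₂: 274 lies in 186–304, so I_lo=151, I_hi=200, C_lo=186, C_hi=304.
(200−151)/(304−186) × (274−186) + 151 = 49/118 × 88 + 151 ≈ 187.54 → 188.
NO₂: row 343.1–589.2 (AQI 51–100). (100−51)·(367.9−343.1)/(589.2−343.1) + 51 = 49·24.8/246.1 + 51 ≈ 55.94 → 56.
PM10 436.0: bracket 411.6–534.8 → index 151–200; slope 49/123.2, offset 24.4.
AQI = 151 + 49/123.2·24.4 ≈ 160.70 ⇒ 161.
Sub-indices: CO→89, SO₂→188, NO₂→56, PM10→161. Overall AQI = max = 188; dominant pollutant is SO₂.
AQI 188: Unhealthy.

188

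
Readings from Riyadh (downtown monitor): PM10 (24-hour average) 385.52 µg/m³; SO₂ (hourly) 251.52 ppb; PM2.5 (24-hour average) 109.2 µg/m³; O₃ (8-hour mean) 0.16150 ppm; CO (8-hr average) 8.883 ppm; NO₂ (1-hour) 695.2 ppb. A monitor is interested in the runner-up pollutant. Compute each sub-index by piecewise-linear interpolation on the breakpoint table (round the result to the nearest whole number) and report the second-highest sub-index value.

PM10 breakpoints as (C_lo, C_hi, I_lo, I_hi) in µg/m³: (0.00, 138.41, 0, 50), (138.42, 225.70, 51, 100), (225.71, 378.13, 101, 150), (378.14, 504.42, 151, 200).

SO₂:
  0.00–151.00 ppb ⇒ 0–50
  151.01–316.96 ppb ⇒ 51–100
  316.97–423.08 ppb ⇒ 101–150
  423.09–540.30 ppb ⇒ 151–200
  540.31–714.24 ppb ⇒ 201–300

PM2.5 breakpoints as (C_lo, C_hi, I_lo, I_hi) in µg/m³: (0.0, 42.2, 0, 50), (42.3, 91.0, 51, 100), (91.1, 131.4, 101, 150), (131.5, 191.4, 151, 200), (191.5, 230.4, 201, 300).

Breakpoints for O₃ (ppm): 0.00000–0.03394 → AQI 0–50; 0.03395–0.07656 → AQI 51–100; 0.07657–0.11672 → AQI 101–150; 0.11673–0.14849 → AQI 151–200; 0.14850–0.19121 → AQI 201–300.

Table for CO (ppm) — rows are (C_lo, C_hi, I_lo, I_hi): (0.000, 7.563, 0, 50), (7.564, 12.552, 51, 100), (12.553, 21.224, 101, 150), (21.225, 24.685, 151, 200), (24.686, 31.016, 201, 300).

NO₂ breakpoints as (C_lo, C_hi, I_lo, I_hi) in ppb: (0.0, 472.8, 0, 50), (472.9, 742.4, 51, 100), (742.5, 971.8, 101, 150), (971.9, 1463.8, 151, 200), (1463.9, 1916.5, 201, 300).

PM10: 385.52 lies in 378.14–504.42, so I_lo=151, I_hi=200, C_lo=378.14, C_hi=504.42.
(200−151)/(504.42−378.14) × (385.52−378.14) + 151 = 49/126.28 × 7.38 + 151 ≈ 153.86 → 154.
SO₂ 251.52: bracket 151.01–316.96 → index 51–100; slope 49/165.95, offset 100.51.
AQI = 51 + 49/165.95·100.51 ≈ 80.68 ⇒ 81.
PM2.5 109.2: bracket 91.1–131.4 → index 101–150; slope 49/40.3, offset 18.1.
AQI = 101 + 49/40.3·18.1 ≈ 123.01 ⇒ 123.
O₃: row 0.14850–0.19121 (AQI 201–300). (300−201)·(0.16150−0.14850)/(0.19121−0.14850) + 201 = 99·0.01300/0.04271 + 201 ≈ 231.13 → 231.
CO: 8.883 lies in 7.564–12.552, so I_lo=51, I_hi=100, C_lo=7.564, C_hi=12.552.
(100−51)/(12.552−7.564) × (8.883−7.564) + 51 = 49/4.988 × 1.319 + 51 ≈ 63.96 → 64.
NO₂ 695.2: bracket 472.9–742.4 → index 51–100; slope 49/269.5, offset 222.3.
AQI = 51 + 49/269.5·222.3 ≈ 91.42 ⇒ 91.
Sub-indices: PM10→154, SO₂→81, PM2.5→123, O₃→231, CO→64, NO₂→91. Ranked high→low: 231, 154, 123, 91, 81, 64. Second-highest sub-index = 154.

154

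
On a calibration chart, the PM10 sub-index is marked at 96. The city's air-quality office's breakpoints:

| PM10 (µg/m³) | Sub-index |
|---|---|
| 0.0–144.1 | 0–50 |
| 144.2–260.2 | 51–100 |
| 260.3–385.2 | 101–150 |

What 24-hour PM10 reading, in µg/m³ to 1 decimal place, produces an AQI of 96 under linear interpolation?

250.7

AQI 96 lies in the 51–100 band, which corresponds to 144.2–260.2 µg/m³.
C = 144.2 + (96−51)×(260.2−144.2)/(100−51) = 144.2 + 45×116.0/49 ≈ 250.731 µg/m³ → 250.7 µg/m³ to 1 dp.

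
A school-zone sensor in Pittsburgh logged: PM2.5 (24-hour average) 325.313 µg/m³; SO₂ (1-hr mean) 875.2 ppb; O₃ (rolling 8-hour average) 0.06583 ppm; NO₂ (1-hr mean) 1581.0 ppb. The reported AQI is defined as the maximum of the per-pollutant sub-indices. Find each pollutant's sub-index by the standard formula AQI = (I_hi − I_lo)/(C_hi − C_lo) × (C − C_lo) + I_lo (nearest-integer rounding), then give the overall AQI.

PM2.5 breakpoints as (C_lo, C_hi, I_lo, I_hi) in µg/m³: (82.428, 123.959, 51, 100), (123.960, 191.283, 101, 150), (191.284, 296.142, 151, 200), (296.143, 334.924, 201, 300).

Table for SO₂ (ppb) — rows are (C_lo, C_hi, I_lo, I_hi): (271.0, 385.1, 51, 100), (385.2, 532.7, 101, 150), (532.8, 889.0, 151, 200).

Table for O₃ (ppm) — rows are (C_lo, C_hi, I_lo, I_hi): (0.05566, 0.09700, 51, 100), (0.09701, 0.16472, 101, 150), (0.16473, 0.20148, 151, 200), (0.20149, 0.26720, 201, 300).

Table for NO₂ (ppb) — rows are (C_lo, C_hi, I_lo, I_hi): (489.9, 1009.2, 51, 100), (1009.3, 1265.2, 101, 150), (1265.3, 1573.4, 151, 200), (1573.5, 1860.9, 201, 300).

PM2.5 325.313: bracket 296.143–334.924 → index 201–300; slope 99/38.781, offset 29.170.
AQI = 201 + 99/38.781·29.170 ≈ 275.47 ⇒ 275.
SO₂: row 532.8–889.0 (AQI 151–200). (200−151)·(875.2−532.8)/(889.0−532.8) + 151 = 49·342.4/356.2 + 151 ≈ 198.10 → 198.
O₃ 0.06583: bracket 0.05566–0.09700 → index 51–100; slope 49/0.04134, offset 0.01017.
AQI = 51 + 49/0.04134·0.01017 ≈ 63.05 ⇒ 63.
NO₂: 1581.0 ∈ [1573.5, 1860.9] ↔ index [201, 300].
201 + (1581.0−1573.5)·(300−201)/(1860.9−1573.5) = 201 + 7.5·99/287.4 ≈ 203.58, so AQI = 204.
Sub-indices: PM2.5→275, SO₂→198, O₃→63, NO₂→204. Overall AQI = max = 275; dominant pollutant is PM2.5.

275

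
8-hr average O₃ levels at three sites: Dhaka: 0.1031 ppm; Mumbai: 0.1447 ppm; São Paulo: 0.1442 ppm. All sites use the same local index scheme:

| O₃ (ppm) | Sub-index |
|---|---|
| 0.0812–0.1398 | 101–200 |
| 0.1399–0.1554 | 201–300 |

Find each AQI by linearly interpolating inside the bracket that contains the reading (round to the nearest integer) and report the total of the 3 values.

598

Dhaka: 0.1031 ∈ [0.0812, 0.1398] ↔ index [101, 200].
101 + (0.1031−0.0812)·(200−101)/(0.1398−0.0812) = 101 + 0.0219·99/0.0586 ≈ 138.00, so AQI = 138.
Mumbai: row 0.1399–0.1554 (AQI 201–300). (300−201)·(0.1447−0.1399)/(0.1554−0.1399) + 201 = 99·0.0048/0.0155 + 201 ≈ 231.66 → 232.
São Paulo: 0.1442 lies in 0.1399–0.1554, so I_lo=201, I_hi=300, C_lo=0.1399, C_hi=0.1554.
(300−201)/(0.1554−0.1399) × (0.1442−0.1399) + 201 = 99/0.0155 × 0.0043 + 201 ≈ 228.46 → 228.
AQIs: Dhaka=138, Mumbai=232, São Paulo=228. Sum = 138 + 232 + 228 = 598.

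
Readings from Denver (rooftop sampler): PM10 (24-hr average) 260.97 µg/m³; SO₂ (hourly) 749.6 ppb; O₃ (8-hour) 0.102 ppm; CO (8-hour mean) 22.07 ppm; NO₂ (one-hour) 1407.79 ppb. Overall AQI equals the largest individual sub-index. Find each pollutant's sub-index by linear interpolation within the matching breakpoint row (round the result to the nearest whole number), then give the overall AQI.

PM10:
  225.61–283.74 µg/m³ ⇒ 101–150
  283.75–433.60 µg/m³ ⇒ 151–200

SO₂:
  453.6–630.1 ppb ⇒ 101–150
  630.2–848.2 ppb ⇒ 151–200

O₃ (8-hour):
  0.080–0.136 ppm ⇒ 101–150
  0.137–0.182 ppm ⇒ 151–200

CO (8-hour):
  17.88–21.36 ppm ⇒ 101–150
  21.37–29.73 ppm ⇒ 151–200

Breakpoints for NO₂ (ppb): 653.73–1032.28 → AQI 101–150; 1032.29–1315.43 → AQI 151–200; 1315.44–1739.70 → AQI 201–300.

223

PM10: 260.97 ∈ [225.61, 283.74] ↔ index [101, 150].
101 + (260.97−225.61)·(150−101)/(283.74−225.61) = 101 + 35.36·49/58.13 ≈ 130.81, so AQI = 131.
SO₂: 749.6 lies in 630.2–848.2, so I_lo=151, I_hi=200, C_lo=630.2, C_hi=848.2.
(200−151)/(848.2−630.2) × (749.6−630.2) + 151 = 49/218.0 × 119.4 + 151 ≈ 177.84 → 178.
O₃: 0.102 lies in 0.080–0.136, so I_lo=101, I_hi=150, C_lo=0.080, C_hi=0.136.
(150−101)/(0.136−0.080) × (0.102−0.080) + 101 = 49/0.056 × 0.022 + 101 ≈ 120.25 → 120.
CO 22.07: bracket 21.37–29.73 → index 151–200; slope 49/8.36, offset 0.70.
AQI = 151 + 49/8.36·0.70 ≈ 155.10 ⇒ 155.
NO₂: 1407.79 lies in 1315.44–1739.70, so I_lo=201, I_hi=300, C_lo=1315.44, C_hi=1739.70.
(300−201)/(1739.70−1315.44) × (1407.79−1315.44) + 201 = 99/424.26 × 92.35 + 201 ≈ 222.55 → 223.
Sub-indices: PM10→131, SO₂→178, O₃→120, CO→155, NO₂→223. Overall AQI = max = 223; dominant pollutant is NO₂.
AQI 223: Very Unhealthy.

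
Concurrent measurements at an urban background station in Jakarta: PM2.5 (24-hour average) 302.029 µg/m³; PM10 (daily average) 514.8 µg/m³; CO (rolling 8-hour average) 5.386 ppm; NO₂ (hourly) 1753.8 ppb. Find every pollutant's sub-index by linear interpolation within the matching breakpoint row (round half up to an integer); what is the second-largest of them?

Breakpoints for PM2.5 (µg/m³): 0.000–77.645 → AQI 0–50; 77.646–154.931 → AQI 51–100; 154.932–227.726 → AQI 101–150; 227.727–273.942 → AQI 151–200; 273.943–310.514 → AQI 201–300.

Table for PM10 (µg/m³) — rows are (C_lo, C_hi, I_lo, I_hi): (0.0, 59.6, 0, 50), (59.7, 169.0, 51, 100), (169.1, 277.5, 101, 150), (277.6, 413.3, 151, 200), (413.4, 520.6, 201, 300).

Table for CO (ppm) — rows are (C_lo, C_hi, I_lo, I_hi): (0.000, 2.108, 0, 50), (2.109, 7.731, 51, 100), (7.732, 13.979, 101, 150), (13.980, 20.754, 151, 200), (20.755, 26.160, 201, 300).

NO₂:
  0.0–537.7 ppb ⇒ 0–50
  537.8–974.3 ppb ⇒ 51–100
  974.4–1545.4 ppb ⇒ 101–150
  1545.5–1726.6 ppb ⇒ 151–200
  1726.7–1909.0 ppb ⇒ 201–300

PM2.5: row 273.943–310.514 (AQI 201–300). (300−201)·(302.029−273.943)/(310.514−273.943) + 201 = 99·28.086/36.571 + 201 ≈ 277.03 → 277.
PM10: row 413.4–520.6 (AQI 201–300). (300−201)·(514.8−413.4)/(520.6−413.4) + 201 = 99·101.4/107.2 + 201 ≈ 294.64 → 295.
CO: 5.386 ∈ [2.109, 7.731] ↔ index [51, 100].
51 + (5.386−2.109)·(100−51)/(7.731−2.109) = 51 + 3.277·49/5.622 ≈ 79.56, so AQI = 80.
NO₂ 1753.8: bracket 1726.7–1909.0 → index 201–300; slope 99/182.3, offset 27.1.
AQI = 201 + 99/182.3·27.1 ≈ 215.72 ⇒ 216.
Sub-indices: PM2.5→277, PM10→295, CO→80, NO₂→216. Ranked high→low: 295, 277, 216, 80. Second-highest sub-index = 277.

277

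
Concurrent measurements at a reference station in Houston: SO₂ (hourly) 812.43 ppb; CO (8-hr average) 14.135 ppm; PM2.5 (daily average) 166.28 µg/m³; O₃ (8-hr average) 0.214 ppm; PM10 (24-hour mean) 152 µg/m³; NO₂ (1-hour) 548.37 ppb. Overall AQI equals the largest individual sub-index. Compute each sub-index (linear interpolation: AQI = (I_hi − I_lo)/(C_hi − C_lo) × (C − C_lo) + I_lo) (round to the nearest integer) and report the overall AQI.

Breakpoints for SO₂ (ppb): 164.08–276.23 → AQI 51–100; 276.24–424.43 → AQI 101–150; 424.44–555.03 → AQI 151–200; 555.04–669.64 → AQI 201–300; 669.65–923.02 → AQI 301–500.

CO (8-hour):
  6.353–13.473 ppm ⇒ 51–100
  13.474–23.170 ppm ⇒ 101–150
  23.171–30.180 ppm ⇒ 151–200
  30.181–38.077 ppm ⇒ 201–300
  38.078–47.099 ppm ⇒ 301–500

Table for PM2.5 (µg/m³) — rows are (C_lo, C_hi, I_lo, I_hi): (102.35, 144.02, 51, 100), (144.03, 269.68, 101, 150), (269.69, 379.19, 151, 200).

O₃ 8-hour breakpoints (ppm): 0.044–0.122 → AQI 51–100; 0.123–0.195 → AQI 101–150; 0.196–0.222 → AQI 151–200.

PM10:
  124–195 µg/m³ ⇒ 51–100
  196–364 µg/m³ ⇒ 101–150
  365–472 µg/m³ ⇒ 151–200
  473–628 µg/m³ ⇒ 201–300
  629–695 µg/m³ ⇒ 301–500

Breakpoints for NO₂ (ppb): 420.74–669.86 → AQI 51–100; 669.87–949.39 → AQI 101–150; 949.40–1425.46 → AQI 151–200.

SO₂ 812.43: bracket 669.65–923.02 → index 301–500; slope 199/253.37, offset 142.78.
AQI = 301 + 199/253.37·142.78 ≈ 413.14 ⇒ 413.
CO: 14.135 ∈ [13.474, 23.170] ↔ index [101, 150].
101 + (14.135−13.474)·(150−101)/(23.170−13.474) = 101 + 0.661·49/9.696 ≈ 104.34, so AQI = 104.
PM2.5: 166.28 ∈ [144.03, 269.68] ↔ index [101, 150].
101 + (166.28−144.03)·(150−101)/(269.68−144.03) = 101 + 22.25·49/125.65 ≈ 109.68, so AQI = 110.
O₃ 0.214: bracket 0.196–0.222 → index 151–200; slope 49/0.026, offset 0.018.
AQI = 151 + 49/0.026·0.018 ≈ 184.92 ⇒ 185.
PM10: row 124–195 (AQI 51–100). (100−51)·(152−124)/(195−124) + 51 = 49·28/71 + 51 ≈ 70.32 → 70.
NO₂: 548.37 ∈ [420.74, 669.86] ↔ index [51, 100].
51 + (548.37−420.74)·(100−51)/(669.86−420.74) = 51 + 127.63·49/249.12 ≈ 76.10, so AQI = 76.
Sub-indices: SO₂→413, CO→104, PM2.5→110, O₃→185, PM10→70, NO₂→76. Overall AQI = max = 413; dominant pollutant is SO₂.

413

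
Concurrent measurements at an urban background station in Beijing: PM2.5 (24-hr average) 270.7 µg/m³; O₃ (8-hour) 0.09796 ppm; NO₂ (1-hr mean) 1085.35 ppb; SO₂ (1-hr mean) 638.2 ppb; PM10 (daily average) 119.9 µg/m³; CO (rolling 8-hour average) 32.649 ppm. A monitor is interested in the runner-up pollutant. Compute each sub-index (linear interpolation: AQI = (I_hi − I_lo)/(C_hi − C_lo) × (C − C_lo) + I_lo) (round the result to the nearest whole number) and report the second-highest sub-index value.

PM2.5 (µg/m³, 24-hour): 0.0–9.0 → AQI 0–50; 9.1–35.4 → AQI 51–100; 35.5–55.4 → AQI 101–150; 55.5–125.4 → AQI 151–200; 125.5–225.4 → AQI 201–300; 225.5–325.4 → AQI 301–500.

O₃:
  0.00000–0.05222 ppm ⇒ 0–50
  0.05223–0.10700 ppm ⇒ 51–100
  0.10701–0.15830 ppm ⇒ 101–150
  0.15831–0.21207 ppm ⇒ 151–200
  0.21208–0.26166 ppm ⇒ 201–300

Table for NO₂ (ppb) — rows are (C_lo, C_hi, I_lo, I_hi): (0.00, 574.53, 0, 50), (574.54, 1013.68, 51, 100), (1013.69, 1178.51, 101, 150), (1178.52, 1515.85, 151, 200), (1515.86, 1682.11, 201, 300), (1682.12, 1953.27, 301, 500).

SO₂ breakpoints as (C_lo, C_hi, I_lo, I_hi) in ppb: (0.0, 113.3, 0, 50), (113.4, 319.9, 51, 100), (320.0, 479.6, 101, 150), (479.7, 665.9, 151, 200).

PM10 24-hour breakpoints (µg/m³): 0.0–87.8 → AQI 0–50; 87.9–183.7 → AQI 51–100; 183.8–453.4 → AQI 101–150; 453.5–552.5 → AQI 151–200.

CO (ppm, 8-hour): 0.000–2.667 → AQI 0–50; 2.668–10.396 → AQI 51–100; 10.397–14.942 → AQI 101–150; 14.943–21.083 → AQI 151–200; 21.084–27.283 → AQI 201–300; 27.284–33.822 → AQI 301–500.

391

PM2.5 270.7: bracket 225.5–325.4 → index 301–500; slope 199/99.9, offset 45.2.
AQI = 301 + 199/99.9·45.2 ≈ 391.04 ⇒ 391.
O₃: 0.09796 lies in 0.05223–0.10700, so I_lo=51, I_hi=100, C_lo=0.05223, C_hi=0.10700.
(100−51)/(0.10700−0.05223) × (0.09796−0.05223) + 51 = 49/0.05477 × 0.04573 + 51 ≈ 91.91 → 92.
NO₂: 1085.35 lies in 1013.69–1178.51, so I_lo=101, I_hi=150, C_lo=1013.69, C_hi=1178.51.
(150−101)/(1178.51−1013.69) × (1085.35−1013.69) + 101 = 49/164.82 × 71.66 + 101 ≈ 122.30 → 122.
SO₂ 638.2: bracket 479.7–665.9 → index 151–200; slope 49/186.2, offset 158.5.
AQI = 151 + 49/186.2·158.5 ≈ 192.71 ⇒ 193.
PM10 119.9: bracket 87.9–183.7 → index 51–100; slope 49/95.8, offset 32.0.
AQI = 51 + 49/95.8·32.0 ≈ 67.37 ⇒ 67.
CO: 32.649 lies in 27.284–33.822, so I_lo=301, I_hi=500, C_lo=27.284, C_hi=33.822.
(500−301)/(33.822−27.284) × (32.649−27.284) + 301 = 199/6.538 × 5.365 + 301 ≈ 464.30 → 464.
Sub-indices: PM2.5→391, O₃→92, NO₂→122, SO₂→193, PM10→67, CO→464. Ranked high→low: 464, 391, 193, 122, 92, 67. Second-highest sub-index = 391.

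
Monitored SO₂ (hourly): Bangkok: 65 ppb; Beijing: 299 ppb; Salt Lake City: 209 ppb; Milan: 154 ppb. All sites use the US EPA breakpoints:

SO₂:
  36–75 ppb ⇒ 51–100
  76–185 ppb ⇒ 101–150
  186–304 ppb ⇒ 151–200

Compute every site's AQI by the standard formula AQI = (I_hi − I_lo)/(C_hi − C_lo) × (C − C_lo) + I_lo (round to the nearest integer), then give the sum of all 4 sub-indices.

Bangkok: 65 lies in 36–75, so I_lo=51, I_hi=100, C_lo=36, C_hi=75.
(100−51)/(75−36) × (65−36) + 51 = 49/39 × 29 + 51 ≈ 87.44 → 87.
Beijing: 299 lies in 186–304, so I_lo=151, I_hi=200, C_lo=186, C_hi=304.
(200−151)/(304−186) × (299−186) + 151 = 49/118 × 113 + 151 ≈ 197.92 → 198.
Salt Lake City: row 186–304 (AQI 151–200). (200−151)·(209−186)/(304−186) + 151 = 49·23/118 + 151 ≈ 160.55 → 161.
Milan: 154 lies in 76–185, so I_lo=101, I_hi=150, C_lo=76, C_hi=185.
(150−101)/(185−76) × (154−76) + 101 = 49/109 × 78 + 101 ≈ 136.06 → 136.
AQIs: Bangkok=87, Beijing=198, Salt Lake City=161, Milan=136. Sum = 87 + 198 + 161 + 136 = 582.

582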